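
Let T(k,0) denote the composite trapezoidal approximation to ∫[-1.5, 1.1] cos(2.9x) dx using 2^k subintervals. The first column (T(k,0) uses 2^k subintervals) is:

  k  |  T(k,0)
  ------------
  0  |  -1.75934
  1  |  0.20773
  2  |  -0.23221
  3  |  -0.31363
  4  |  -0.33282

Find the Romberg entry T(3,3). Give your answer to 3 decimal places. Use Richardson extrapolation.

Richardson extrapolation on the trapezoidal column (denominator 4−1=3):
T(1,1) = (4·0.20773 − (-1.75934)) / 3 = 0.86342
T(2,1) = -0.23221 + (-0.23221 − 0.20773)/3 = -0.37886
T(3,1) = (4·(-0.31363) − (-0.23221)) / 3 = -0.34077
T(2,2) = (16·(-0.37886) − 0.86342) / 15 = -0.46168
T(3,2) = -0.34077 + (-0.34077 − (-0.37886))/15 = -0.33823
T(3,3) = -0.33823 + (-0.33823 − (-0.46168))/63 = -0.33627

-0.336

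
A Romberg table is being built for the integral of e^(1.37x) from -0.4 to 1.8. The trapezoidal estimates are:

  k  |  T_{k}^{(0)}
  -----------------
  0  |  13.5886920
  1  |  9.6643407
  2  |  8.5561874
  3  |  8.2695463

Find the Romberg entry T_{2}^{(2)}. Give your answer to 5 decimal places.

8.17551

T_{1}^{(1)} = (4·9.6643407 − 13.5886920) / 3 = 8.3562236
T_{2}^{(1)} = (4·8.5561874 − 9.6643407) / 3 = 8.1868030
T_{2}^{(2)} = (16·8.1868030 − 8.3562236) / 15 = 8.1755083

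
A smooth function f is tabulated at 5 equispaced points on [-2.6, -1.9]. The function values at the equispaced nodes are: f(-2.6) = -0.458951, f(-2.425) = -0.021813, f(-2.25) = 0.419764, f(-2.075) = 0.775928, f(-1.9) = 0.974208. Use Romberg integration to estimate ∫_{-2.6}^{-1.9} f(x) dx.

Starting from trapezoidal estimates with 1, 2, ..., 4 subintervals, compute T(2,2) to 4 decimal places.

T(0,0) (trapezoid, 1 panel, h=0.7000): 0.180340
T(1,0) (trapezoid, 2 panels, h=0.3500): 0.237087
T(2,0) (trapezoid, 4 panels, h=0.1750): 0.250514
T(1,1) = 0.237087 + (0.237087 − 0.180340)/3 = 0.256003
T(2,1) = 0.250514 + (0.250514 − 0.237087)/3 = 0.254990
T(2,2) = 0.254990 + (0.254990 − 0.256003)/15 = 0.254922

0.2549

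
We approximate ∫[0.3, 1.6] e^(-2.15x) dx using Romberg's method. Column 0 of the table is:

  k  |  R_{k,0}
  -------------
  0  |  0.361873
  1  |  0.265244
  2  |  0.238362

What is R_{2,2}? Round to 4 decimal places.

0.2292

R_{1,1} = 0.265244 + (0.265244 − 0.361873)/3 = 0.233034
R_{2,1} = 0.238362 + (0.238362 − 0.265244)/3 = 0.229401
R_{2,2} = (16·0.229401 − 0.233034) / 15 = 0.229159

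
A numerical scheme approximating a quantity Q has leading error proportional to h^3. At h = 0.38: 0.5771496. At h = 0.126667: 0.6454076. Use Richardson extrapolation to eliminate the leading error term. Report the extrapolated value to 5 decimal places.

0.64803

The leading error scales as h^3; refining by a factor of 3 reduces it by 3^3 = 27.
Extrapolated value = (27·A(h/3) − A(h)) / (27 − 1)
= (27·0.6454076 − 0.5771496) / 26
= 16.8488556 / 26 = 0.6480329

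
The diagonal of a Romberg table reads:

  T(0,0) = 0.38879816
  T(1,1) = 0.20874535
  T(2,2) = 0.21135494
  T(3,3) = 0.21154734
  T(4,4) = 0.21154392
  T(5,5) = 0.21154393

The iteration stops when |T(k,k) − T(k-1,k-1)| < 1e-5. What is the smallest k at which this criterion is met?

|T(1,1) − T(0,0)| = 0.18005281 ≥ 1e-5
|T(2,2) − T(1,1)| = 0.00260959 ≥ 1e-5
|T(3,3) − T(2,2)| = 0.00019240 ≥ 1e-5
|T(4,4) − T(3,3)| = 0.00000342 < 1e-5

k = 4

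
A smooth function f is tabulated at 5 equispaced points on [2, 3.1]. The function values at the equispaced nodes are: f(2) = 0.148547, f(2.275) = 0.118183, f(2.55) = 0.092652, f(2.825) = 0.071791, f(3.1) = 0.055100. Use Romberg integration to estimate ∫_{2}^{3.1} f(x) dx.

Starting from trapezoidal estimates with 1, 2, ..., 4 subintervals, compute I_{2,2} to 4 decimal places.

0.1053

I_{0,0} (trapezoid, 1 panel, h=1.1000): 0.112006
I_{1,0} (trapezoid, 2 panels, h=0.5500): 0.106962
I_{2,0} (trapezoid, 4 panels, h=0.2750): 0.105724
I_{1,1} = 0.106962 + (0.106962 − 0.112006)/3 = 0.105281
I_{2,1} = 0.105724 + (0.105724 − 0.106962)/3 = 0.105311
I_{2,2} = 0.105311 + (0.105311 − 0.105281)/15 = 0.105313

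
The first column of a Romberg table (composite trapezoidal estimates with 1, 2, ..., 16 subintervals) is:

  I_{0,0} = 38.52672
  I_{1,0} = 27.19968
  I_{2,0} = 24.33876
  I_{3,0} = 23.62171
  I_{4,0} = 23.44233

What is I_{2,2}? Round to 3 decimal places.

23.383

Richardson extrapolation on the trapezoidal column (denominator 4−1=3):
I_{1,1} = 27.19968 + (27.19968 − 38.52672)/3 = 23.42400
I_{2,1} = 24.33876 + (24.33876 − 27.19968)/3 = 23.38512
I_{2,2} = (16·23.38512 − 23.42400) / 15 = 23.38253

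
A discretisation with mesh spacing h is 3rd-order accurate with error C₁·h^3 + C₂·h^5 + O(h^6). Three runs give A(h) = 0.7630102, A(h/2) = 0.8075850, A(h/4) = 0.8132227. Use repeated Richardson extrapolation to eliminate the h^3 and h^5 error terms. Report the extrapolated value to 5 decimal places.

0.81403

First eliminate the h^3 term (factor 2^3 = 8):
  B₁ = (8·0.8075850 − 0.7630102)/7 = 0.8139528
  B₂ = (8·0.8132227 − 0.8075850)/7 = 0.8140281
Then eliminate the h^5 term (factor 2^5 = 32):
  (32·0.8140281 − 0.8139528)/31 = 0.8140305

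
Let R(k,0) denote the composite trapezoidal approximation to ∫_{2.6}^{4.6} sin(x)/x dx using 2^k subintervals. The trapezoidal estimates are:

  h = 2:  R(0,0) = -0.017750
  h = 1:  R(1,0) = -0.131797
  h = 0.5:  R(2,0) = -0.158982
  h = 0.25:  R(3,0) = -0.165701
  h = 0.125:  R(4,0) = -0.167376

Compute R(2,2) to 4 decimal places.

-0.1679

Richardson extrapolation on the trapezoidal column (denominator 4−1=3):
R(1,1) = -0.131797 + (-0.131797 − (-0.017750))/3 = -0.169813
R(2,1) = -0.158982 + (-0.158982 − (-0.131797))/3 = -0.168044
R(2,2) = -0.168044 + (-0.168044 − (-0.169813))/15 = -0.167926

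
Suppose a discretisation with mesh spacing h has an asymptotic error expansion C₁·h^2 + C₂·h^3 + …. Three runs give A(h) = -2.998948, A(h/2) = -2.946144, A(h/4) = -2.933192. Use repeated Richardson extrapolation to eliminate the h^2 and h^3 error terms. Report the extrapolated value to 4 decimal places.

-2.9289

First eliminate the h^2 term (factor 2^2 = 4):
  B₁ = (4·(-2.946144) − (-2.998948))/3 = -2.928543
  B₂ = (4·(-2.933192) − (-2.946144))/3 = -2.928875
Then eliminate the h^3 term (factor 2^3 = 8):
  (8·(-2.928875) − (-2.928543))/7 = -2.928922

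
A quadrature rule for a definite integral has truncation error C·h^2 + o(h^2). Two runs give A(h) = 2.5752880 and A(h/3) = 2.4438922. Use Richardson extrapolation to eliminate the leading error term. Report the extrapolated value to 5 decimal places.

2.42747

Extrapolated value = (9·A(h/3) − A(h)) / (9 − 1)
= (9·2.4438922 − 2.5752880) / 8
= 19.4197418 / 8 = 2.4274677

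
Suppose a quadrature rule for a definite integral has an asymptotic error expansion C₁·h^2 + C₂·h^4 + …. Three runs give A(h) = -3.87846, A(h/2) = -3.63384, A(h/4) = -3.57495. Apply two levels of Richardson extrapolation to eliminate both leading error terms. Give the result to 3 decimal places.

First eliminate the h^2 term (factor 2^2 = 4):
  B₁ = (4·(-3.63384) − (-3.87846))/3 = -3.55230
  B₂ = (4·(-3.57495) − (-3.63384))/3 = -3.55532
Then eliminate the h^4 term (factor 2^4 = 16):
  (16·(-3.55532) − (-3.55230))/15 = -3.55552

-3.556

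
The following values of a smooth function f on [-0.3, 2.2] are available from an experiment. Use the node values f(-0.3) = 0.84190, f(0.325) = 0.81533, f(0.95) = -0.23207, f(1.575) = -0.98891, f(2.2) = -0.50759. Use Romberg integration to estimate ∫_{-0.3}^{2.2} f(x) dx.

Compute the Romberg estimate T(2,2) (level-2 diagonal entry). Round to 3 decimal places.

-0.167

T(0,0) (trapezoid, 1 panel, h=2.5000): 0.41789
T(1,0) (trapezoid, 2 panels, h=1.2500): -0.08114
T(2,0) (trapezoid, 4 panels, h=0.6250): -0.14906
T(1,1) = -0.08114 + (-0.08114 − 0.41789)/3 = -0.24748
T(2,1) = -0.14906 + (-0.14906 − (-0.08114))/3 = -0.17170
T(2,2) = -0.17170 + (-0.17170 − (-0.24748))/15 = -0.16665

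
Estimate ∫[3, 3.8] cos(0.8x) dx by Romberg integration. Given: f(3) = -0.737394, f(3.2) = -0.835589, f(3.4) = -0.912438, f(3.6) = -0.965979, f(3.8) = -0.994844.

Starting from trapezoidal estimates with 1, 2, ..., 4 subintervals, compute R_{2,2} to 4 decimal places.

R_{0,0} (trapezoid, 1 panel, h=0.8000): -0.692895
R_{1,0} (trapezoid, 2 panels, h=0.4000): -0.711423
R_{2,0} (trapezoid, 4 panels, h=0.2000): -0.716025
R_{1,1} = -0.711423 + (-0.711423 − (-0.692895))/3 = -0.717599
R_{2,1} = -0.716025 + (-0.716025 − (-0.711423))/3 = -0.717559
R_{2,2} = -0.717559 + (-0.717559 − (-0.717599))/15 = -0.717556

-0.7176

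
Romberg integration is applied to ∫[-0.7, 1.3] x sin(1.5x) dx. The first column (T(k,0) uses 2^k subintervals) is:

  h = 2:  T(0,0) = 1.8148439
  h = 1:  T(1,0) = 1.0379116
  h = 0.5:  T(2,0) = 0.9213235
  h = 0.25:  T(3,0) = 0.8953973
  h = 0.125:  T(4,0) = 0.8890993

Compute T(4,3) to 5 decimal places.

0.88702

T(2,1) = (4·0.9213235 − 1.0379116) / 3 = 0.8824608
T(3,1) = 0.8953973 + (0.8953973 − 0.9213235)/3 = 0.8867552
T(4,1) = (4·0.8890993 − 0.8953973) / 3 = 0.8870000
T(3,2) = (16·0.8867552 − 0.8824608) / 15 = 0.8870415
T(4,2) = 0.8870000 + (0.8870000 − 0.8867552)/15 = 0.8870163
T(4,3) = (64·0.8870163 − 0.8870415) / 63 = 0.8870159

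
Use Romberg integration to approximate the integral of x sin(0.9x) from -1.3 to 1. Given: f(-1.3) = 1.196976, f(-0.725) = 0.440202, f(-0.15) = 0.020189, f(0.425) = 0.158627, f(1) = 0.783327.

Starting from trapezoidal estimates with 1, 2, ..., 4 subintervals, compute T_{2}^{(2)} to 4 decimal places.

T_{0}^{(0)} (trapezoid, 1 panel, h=2.3000): 2.277348
T_{1}^{(0)} (trapezoid, 2 panels, h=1.1500): 1.161892
T_{2}^{(0)} (trapezoid, 4 panels, h=0.5750): 0.925272
T_{1}^{(1)} = 1.161892 + (1.161892 − 2.277348)/3 = 0.790073
T_{2}^{(1)} = 0.925272 + (0.925272 − 1.161892)/3 = 0.846399
T_{2}^{(2)} = 0.846399 + (0.846399 − 0.790073)/15 = 0.850154

0.8502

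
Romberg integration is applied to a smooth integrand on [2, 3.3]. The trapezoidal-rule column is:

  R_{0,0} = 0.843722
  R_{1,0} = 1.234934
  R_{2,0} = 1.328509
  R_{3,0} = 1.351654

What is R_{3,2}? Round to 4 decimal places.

1.3593

R_{2,1} = 1.328509 + (1.328509 − 1.234934)/3 = 1.359701
R_{3,1} = 1.351654 + (1.351654 − 1.328509)/3 = 1.359369
R_{3,2} = 1.359369 + (1.359369 − 1.359701)/15 = 1.359347
(Column j=1 coincides with Simpson's rule on the same nodes.)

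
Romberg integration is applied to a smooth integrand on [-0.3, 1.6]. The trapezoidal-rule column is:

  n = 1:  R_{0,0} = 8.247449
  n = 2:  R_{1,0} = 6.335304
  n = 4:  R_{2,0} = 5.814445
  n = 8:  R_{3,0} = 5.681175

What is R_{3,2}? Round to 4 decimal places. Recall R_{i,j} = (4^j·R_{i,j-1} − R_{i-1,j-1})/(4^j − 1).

5.6365

R_{2,1} = 5.814445 + (5.814445 − 6.335304)/3 = 5.640825
R_{3,1} = (4·5.681175 − 5.814445) / 3 = 5.636752
R_{3,2} = (16·5.636752 − 5.640825) / 15 = 5.636480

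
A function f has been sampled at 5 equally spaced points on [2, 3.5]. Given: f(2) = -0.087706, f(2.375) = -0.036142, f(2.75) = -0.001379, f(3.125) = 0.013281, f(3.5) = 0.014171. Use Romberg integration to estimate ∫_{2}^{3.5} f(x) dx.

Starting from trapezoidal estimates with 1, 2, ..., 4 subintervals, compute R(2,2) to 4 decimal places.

R(0,0) (trapezoid, 1 panel, h=1.5000): -0.055151
R(1,0) (trapezoid, 2 panels, h=0.7500): -0.028610
R(2,0) (trapezoid, 4 panels, h=0.3750): -0.022878
R(1,1) = -0.028610 + (-0.028610 − (-0.055151))/3 = -0.019763
R(2,1) = -0.022878 + (-0.022878 − (-0.028610))/3 = -0.020967
R(2,2) = -0.020967 + (-0.020967 − (-0.019763))/15 = -0.021047

-0.0210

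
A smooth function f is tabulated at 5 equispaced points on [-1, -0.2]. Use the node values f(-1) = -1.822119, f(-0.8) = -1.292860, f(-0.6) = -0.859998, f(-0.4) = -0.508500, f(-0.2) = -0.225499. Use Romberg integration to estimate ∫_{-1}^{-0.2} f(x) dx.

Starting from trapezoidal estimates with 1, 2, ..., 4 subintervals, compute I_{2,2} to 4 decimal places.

-0.7315

I_{0,0} (trapezoid, 1 panel, h=0.8000): -0.819047
I_{1,0} (trapezoid, 2 panels, h=0.4000): -0.753523
I_{2,0} (trapezoid, 4 panels, h=0.2000): -0.737033
I_{1,1} = -0.753523 + (-0.753523 − (-0.819047))/3 = -0.731682
I_{2,1} = -0.737033 + (-0.737033 − (-0.753523))/3 = -0.731536
I_{2,2} = -0.731536 + (-0.731536 − (-0.731682))/15 = -0.731526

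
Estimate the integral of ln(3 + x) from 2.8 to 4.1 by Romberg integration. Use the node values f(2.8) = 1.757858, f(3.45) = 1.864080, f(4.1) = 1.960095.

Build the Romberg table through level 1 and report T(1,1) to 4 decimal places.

2.4211

T(0,0) (trapezoid, 1 panel, h=1.3000): 2.416669
T(1,0) (trapezoid, 2 panels, h=0.6500): 2.419987
T(1,1) = 2.419987 + (2.419987 − 2.416669)/3 = 2.421093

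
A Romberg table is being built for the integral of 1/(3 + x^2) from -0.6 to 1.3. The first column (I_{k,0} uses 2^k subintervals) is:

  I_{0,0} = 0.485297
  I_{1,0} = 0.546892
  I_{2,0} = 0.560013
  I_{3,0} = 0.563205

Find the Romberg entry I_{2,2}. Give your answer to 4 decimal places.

0.5642

I_{1,1} = (4·0.546892 − 0.485297) / 3 = 0.567424
I_{2,1} = (4·0.560013 − 0.546892) / 3 = 0.564387
I_{2,2} = 0.564387 + (0.564387 − 0.567424)/15 = 0.564185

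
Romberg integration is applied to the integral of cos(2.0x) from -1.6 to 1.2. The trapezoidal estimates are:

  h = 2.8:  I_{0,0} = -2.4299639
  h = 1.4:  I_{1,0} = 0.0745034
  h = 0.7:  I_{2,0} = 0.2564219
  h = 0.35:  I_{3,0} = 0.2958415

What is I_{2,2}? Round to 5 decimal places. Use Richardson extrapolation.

0.27758

I_{1,1} = 0.0745034 + (0.0745034 − (-2.4299639))/3 = 0.9093258
I_{2,1} = 0.2564219 + (0.2564219 − 0.0745034)/3 = 0.3170614
I_{2,2} = 0.3170614 + (0.3170614 − 0.9093258)/15 = 0.2775771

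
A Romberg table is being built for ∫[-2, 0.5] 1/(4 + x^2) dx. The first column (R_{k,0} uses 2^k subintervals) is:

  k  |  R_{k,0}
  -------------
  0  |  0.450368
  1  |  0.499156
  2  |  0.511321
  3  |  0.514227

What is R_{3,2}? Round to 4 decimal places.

Richardson extrapolation on the trapezoidal column (denominator 4−1=3):
R_{2,1} = 0.511321 + (0.511321 − 0.499156)/3 = 0.515376
R_{3,1} = (4·0.514227 − 0.511321) / 3 = 0.515196
R_{3,2} = 0.515196 + (0.515196 − 0.515376)/15 = 0.515184
(Column j=1 coincides with Simpson's rule on the same nodes.)

0.5152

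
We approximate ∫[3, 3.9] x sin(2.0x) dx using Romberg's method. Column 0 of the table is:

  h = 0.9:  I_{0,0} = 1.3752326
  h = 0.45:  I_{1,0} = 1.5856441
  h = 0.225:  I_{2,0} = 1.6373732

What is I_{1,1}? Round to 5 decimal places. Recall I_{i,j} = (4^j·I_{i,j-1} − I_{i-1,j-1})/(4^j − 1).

Richardson extrapolation on the trapezoidal column (denominator 4−1=3):
I_{1,1} = 1.5856441 + (1.5856441 − 1.3752326)/3 = 1.6557813

1.65578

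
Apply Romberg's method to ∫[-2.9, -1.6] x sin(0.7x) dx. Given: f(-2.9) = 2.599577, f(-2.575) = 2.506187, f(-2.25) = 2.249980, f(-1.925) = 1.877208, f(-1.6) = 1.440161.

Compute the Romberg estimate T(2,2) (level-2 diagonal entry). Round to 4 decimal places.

T(0,0) (trapezoid, 1 panel, h=1.3000): 2.625830
T(1,0) (trapezoid, 2 panels, h=0.6500): 2.775402
T(2,0) (trapezoid, 4 panels, h=0.3250): 2.812304
T(1,1) = 2.775402 + (2.775402 − 2.625830)/3 = 2.825259
T(2,1) = 2.812304 + (2.812304 − 2.775402)/3 = 2.824605
T(2,2) = 2.824605 + (2.824605 − 2.825259)/15 = 2.824561

2.8246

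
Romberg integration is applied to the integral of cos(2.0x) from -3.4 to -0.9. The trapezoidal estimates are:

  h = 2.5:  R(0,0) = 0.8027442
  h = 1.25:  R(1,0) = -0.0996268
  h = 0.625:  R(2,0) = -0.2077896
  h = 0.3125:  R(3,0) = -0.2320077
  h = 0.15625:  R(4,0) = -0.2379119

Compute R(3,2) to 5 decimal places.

Richardson extrapolation on the trapezoidal column (denominator 4−1=3):
R(2,1) = -0.2077896 + (-0.2077896 − (-0.0996268))/3 = -0.2438439
R(3,1) = -0.2320077 + (-0.2320077 − (-0.2077896))/3 = -0.2400804
R(3,2) = (16·(-0.2400804) − (-0.2438439)) / 15 = -0.2398295
(Column j=1 coincides with Simpson's rule on the same nodes.)

-0.23983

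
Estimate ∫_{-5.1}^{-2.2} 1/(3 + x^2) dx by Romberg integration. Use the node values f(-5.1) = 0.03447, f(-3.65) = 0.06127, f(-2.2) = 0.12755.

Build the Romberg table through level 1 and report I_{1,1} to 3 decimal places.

0.197

I_{0,0} (trapezoid, 1 panel, h=2.9000): 0.23493
I_{1,0} (trapezoid, 2 panels, h=1.4500): 0.20631
I_{1,1} = 0.20631 + (0.20631 − 0.23493)/3 = 0.19677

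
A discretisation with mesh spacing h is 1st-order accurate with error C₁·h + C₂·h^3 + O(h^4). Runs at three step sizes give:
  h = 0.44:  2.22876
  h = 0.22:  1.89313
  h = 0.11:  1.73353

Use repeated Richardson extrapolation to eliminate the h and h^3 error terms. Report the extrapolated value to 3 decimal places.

1.576

First eliminate the h term (factor 2^1 = 2):
  B₁ = (2·1.89313 − 2.22876)/1 = 1.55750
  B₂ = (2·1.73353 − 1.89313)/1 = 1.57393
Then eliminate the h^3 term (factor 2^3 = 8):
  (8·1.57393 − 1.55750)/7 = 1.57628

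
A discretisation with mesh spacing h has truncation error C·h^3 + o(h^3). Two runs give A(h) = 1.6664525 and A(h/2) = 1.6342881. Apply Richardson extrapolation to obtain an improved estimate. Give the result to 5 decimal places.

The leading error scales as h^3; refining by a factor of 2 reduces it by 2^3 = 8.
Extrapolated value = (8·A(h/2) − A(h)) / (8 − 1)
= (8·1.6342881 − 1.6664525) / 7
= 11.4078523 / 7 = 1.6296932

1.62969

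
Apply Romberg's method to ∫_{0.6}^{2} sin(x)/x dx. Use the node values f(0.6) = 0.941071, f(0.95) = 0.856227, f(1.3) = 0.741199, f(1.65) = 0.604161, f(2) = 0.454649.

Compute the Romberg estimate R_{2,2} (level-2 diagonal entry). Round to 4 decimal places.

R_{0,0} (trapezoid, 1 panel, h=1.4000): 0.977004
R_{1,0} (trapezoid, 2 panels, h=0.7000): 1.007341
R_{2,0} (trapezoid, 4 panels, h=0.3500): 1.014806
R_{1,1} = 1.007341 + (1.007341 − 0.977004)/3 = 1.017453
R_{2,1} = 1.014806 + (1.014806 − 1.007341)/3 = 1.017294
R_{2,2} = 1.017294 + (1.017294 − 1.017453)/15 = 1.017283

1.0173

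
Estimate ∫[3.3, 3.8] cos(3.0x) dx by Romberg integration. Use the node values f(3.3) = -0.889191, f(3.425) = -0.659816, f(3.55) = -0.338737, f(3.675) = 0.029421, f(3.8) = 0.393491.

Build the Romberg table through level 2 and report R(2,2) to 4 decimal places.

R(0,0) (trapezoid, 1 panel, h=0.5000): -0.123925
R(1,0) (trapezoid, 2 panels, h=0.2500): -0.146647
R(2,0) (trapezoid, 4 panels, h=0.1250): -0.152123
R(1,1) = -0.146647 + (-0.146647 − (-0.123925))/3 = -0.154221
R(2,1) = -0.152123 + (-0.152123 − (-0.146647))/3 = -0.153948
R(2,2) = -0.153948 + (-0.153948 − (-0.154221))/15 = -0.153930

-0.1539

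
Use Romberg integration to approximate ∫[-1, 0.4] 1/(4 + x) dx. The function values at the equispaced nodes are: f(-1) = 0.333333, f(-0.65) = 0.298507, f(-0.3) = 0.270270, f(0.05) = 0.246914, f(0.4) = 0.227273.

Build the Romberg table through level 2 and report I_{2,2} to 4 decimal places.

0.3830

I_{0,0} (trapezoid, 1 panel, h=1.4000): 0.392424
I_{1,0} (trapezoid, 2 panels, h=0.7000): 0.385401
I_{2,0} (trapezoid, 4 panels, h=0.3500): 0.383598
I_{1,1} = 0.385401 + (0.385401 − 0.392424)/3 = 0.383060
I_{2,1} = 0.383598 + (0.383598 − 0.385401)/3 = 0.382997
I_{2,2} = 0.382997 + (0.382997 − 0.383060)/15 = 0.382993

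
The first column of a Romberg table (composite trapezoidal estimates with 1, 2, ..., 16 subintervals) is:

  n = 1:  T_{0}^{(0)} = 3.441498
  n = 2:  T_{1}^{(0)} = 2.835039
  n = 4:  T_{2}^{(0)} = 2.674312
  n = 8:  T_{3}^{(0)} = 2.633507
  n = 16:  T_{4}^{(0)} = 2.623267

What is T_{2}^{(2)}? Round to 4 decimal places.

2.6199

T_{1}^{(1)} = (4·2.835039 − 3.441498) / 3 = 2.632886
T_{2}^{(1)} = 2.674312 + (2.674312 − 2.835039)/3 = 2.620736
T_{2}^{(2)} = 2.620736 + (2.620736 − 2.632886)/15 = 2.619926
(Column j=1 coincides with Simpson's rule on the same nodes.)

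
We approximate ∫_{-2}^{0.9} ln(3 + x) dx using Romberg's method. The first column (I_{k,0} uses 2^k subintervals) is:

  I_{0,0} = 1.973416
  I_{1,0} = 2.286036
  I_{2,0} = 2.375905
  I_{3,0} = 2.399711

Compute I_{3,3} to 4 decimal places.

2.4078

Richardson extrapolation on the trapezoidal column (denominator 4−1=3):
I_{1,1} = (4·2.286036 − 1.973416) / 3 = 2.390243
I_{2,1} = (4·2.375905 − 2.286036) / 3 = 2.405861
I_{3,1} = 2.399711 + (2.399711 − 2.375905)/3 = 2.407646
I_{2,2} = (16·2.405861 − 2.390243) / 15 = 2.406902
I_{3,2} = 2.407646 + (2.407646 − 2.405861)/15 = 2.407765
I_{3,3} = 2.407765 + (2.407765 − 2.406902)/63 = 2.407779
(Column j=1 coincides with Simpson's rule on the same nodes.)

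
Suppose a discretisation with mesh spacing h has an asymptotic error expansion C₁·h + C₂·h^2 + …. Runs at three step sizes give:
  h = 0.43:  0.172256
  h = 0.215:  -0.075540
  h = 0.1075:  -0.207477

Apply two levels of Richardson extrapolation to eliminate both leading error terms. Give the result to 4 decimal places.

First eliminate the h term (factor 2^1 = 2):
  B₁ = (2·(-0.075540) − 0.172256)/1 = -0.323336
  B₂ = (2·(-0.207477) − (-0.075540))/1 = -0.339414
Then eliminate the h^2 term (factor 2^2 = 4):
  (4·(-0.339414) − (-0.323336))/3 = -0.344773

-0.3448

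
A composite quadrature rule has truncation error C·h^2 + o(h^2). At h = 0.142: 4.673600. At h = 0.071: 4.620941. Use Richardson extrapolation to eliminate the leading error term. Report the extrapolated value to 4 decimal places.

4.6034

The leading error scales as h^2; refining by a factor of 2 reduces it by 2^2 = 4.
Extrapolated value = (4·A(h/2) − A(h)) / (4 − 1)
= (4·4.620941 − 4.673600) / 3
= 13.810164 / 3 = 4.603388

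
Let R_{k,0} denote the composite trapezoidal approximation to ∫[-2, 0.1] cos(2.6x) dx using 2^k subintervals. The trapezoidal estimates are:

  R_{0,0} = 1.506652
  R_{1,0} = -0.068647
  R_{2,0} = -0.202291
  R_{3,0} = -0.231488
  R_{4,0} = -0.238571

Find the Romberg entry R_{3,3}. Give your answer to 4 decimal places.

-0.2411

Richardson extrapolation on the trapezoidal column (denominator 4−1=3):
R_{1,1} = (4·(-0.068647) − 1.506652) / 3 = -0.593747
R_{2,1} = (4·(-0.202291) − (-0.068647)) / 3 = -0.246839
R_{3,1} = (4·(-0.231488) − (-0.202291)) / 3 = -0.241220
R_{2,2} = (16·(-0.246839) − (-0.593747)) / 15 = -0.223712
R_{3,2} = (16·(-0.241220) − (-0.246839)) / 15 = -0.240845
R_{3,3} = -0.240845 + (-0.240845 − (-0.223712))/63 = -0.241117
(Column j=1 coincides with Simpson's rule on the same nodes.)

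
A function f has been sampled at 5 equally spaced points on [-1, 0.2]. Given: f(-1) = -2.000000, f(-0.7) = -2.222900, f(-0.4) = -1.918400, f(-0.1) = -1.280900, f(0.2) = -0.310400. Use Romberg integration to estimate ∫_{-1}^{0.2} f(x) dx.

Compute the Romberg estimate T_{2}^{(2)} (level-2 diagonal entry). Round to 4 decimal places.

-2.0175

T_{0}^{(0)} (trapezoid, 1 panel, h=1.2000): -1.386240
T_{1}^{(0)} (trapezoid, 2 panels, h=0.6000): -1.844160
T_{2}^{(0)} (trapezoid, 4 panels, h=0.3000): -1.973220
T_{1}^{(1)} = -1.844160 + (-1.844160 − (-1.386240))/3 = -1.996800
T_{2}^{(1)} = -1.973220 + (-1.973220 − (-1.844160))/3 = -2.016240
T_{2}^{(2)} = -2.016240 + (-2.016240 − (-1.996800))/15 = -2.017536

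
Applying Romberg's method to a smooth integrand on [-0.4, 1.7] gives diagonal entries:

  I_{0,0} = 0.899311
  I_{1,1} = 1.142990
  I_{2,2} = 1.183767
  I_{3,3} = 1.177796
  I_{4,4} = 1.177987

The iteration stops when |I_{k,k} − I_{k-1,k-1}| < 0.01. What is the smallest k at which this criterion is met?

k = 3

|I_{1,1} − I_{0,0}| = 0.243679 ≥ 0.01
|I_{2,2} − I_{1,1}| = 0.040777 ≥ 0.01
|I_{3,3} − I_{2,2}| = 0.005971 < 0.01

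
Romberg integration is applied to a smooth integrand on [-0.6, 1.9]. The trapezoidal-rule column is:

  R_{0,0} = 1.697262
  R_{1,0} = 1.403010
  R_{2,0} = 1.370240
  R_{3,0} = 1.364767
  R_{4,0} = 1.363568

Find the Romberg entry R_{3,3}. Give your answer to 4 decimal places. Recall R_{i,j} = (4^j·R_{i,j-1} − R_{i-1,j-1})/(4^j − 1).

Richardson extrapolation on the trapezoidal column (denominator 4−1=3):
R_{1,1} = (4·1.403010 − 1.697262) / 3 = 1.304926
R_{2,1} = (4·1.370240 − 1.403010) / 3 = 1.359317
R_{3,1} = 1.364767 + (1.364767 − 1.370240)/3 = 1.362943
R_{2,2} = 1.359317 + (1.359317 − 1.304926)/15 = 1.362943
R_{3,2} = 1.362943 + (1.362943 − 1.359317)/15 = 1.363185
R_{3,3} = (64·1.363185 − 1.362943) / 63 = 1.363189

1.3632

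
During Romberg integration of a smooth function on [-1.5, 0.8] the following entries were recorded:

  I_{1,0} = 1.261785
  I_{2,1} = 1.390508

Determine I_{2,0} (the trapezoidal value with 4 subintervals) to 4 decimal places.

From I_{2,1} = (4·I_{2,0} − I_{1,0})/3, solve for I_{2,0}:
4·I_{2,0} = 3·1.390508 + 1.261785 = 5.433309
I_{2,0} = 1.358327

1.3583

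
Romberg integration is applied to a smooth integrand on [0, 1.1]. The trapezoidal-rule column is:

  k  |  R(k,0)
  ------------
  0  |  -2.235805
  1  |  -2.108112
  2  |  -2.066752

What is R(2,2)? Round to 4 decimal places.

R(1,1) = -2.108112 + (-2.108112 − (-2.235805))/3 = -2.065548
R(2,1) = (4·(-2.066752) − (-2.108112)) / 3 = -2.052965
R(2,2) = (16·(-2.052965) − (-2.065548)) / 15 = -2.052126

-2.0521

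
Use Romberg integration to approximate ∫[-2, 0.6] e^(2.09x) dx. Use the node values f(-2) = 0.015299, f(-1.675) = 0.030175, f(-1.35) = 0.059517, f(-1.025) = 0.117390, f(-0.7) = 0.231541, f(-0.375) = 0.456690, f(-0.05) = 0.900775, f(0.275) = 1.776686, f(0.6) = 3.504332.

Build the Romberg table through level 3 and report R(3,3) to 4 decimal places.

R(0,0) (trapezoid, 1 panel, h=2.6000): 4.575520
R(1,0) (trapezoid, 2 panels, h=1.3000): 2.588763
R(2,0) (trapezoid, 4 panels, h=0.6500): 1.918572
R(3,0) (trapezoid, 8 panels, h=0.3250): 1.733092
R(1,1) = 2.588763 + (2.588763 − 4.575520)/3 = 1.926511
R(2,1) = 1.918572 + (1.918572 − 2.588763)/3 = 1.695175
R(3,1) = 1.733092 + (1.733092 − 1.918572)/3 = 1.671265
R(2,2) = 1.695175 + (1.695175 − 1.926511)/15 = 1.679753
R(3,2) = 1.671265 + (1.671265 − 1.695175)/15 = 1.669671
R(3,3) = 1.669671 + (1.669671 − 1.679753)/63 = 1.669511

1.6695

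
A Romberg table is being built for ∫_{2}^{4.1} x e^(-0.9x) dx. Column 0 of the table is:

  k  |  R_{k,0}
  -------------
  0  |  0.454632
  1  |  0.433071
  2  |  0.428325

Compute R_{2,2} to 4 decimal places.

0.4268

R_{1,1} = 0.433071 + (0.433071 − 0.454632)/3 = 0.425884
R_{2,1} = 0.428325 + (0.428325 − 0.433071)/3 = 0.426743
R_{2,2} = 0.426743 + (0.426743 − 0.425884)/15 = 0.426800
(Column j=1 coincides with Simpson's rule on the same nodes.)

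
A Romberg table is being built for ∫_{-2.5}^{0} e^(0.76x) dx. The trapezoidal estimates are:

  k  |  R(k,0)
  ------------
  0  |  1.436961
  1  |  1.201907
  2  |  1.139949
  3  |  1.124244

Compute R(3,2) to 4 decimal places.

1.1190

R(2,1) = 1.139949 + (1.139949 − 1.201907)/3 = 1.119296
R(3,1) = 1.124244 + (1.124244 − 1.139949)/3 = 1.119009
R(3,2) = 1.119009 + (1.119009 − 1.119296)/15 = 1.118990
(Column j=1 coincides with Simpson's rule on the same nodes.)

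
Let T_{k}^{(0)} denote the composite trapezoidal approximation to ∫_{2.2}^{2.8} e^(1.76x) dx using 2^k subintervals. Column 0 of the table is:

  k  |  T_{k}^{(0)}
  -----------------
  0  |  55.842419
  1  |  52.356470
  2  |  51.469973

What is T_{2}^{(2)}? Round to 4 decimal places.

51.1731

Richardson extrapolation on the trapezoidal column (denominator 4−1=3):
T_{1}^{(1)} = (4·52.356470 − 55.842419) / 3 = 51.194487
T_{2}^{(1)} = (4·51.469973 − 52.356470) / 3 = 51.174474
T_{2}^{(2)} = 51.174474 + (51.174474 − 51.194487)/15 = 51.173140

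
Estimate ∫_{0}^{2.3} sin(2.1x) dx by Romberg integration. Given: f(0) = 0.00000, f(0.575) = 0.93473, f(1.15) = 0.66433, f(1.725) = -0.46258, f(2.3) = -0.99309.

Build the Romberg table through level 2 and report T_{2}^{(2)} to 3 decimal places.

0.412

T_{0}^{(0)} (trapezoid, 1 panel, h=2.3000): -1.14205
T_{1}^{(0)} (trapezoid, 2 panels, h=1.1500): 0.19295
T_{2}^{(0)} (trapezoid, 4 panels, h=0.5750): 0.36796
T_{1}^{(1)} = 0.19295 + (0.19295 − (-1.14205))/3 = 0.63795
T_{2}^{(1)} = 0.36796 + (0.36796 − 0.19295)/3 = 0.42630
T_{2}^{(2)} = 0.42630 + (0.42630 − 0.63795)/15 = 0.41219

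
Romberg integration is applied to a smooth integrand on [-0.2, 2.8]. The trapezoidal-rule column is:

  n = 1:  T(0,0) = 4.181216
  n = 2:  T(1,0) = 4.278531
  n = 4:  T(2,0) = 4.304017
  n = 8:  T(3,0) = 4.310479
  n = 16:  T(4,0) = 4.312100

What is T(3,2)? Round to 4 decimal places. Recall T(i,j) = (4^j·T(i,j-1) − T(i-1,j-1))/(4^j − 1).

4.3126

Richardson extrapolation on the trapezoidal column (denominator 4−1=3):
T(2,1) = (4·4.304017 − 4.278531) / 3 = 4.312512
T(3,1) = (4·4.310479 − 4.304017) / 3 = 4.312633
T(3,2) = (16·4.312633 − 4.312512) / 15 = 4.312641
(Column j=1 coincides with Simpson's rule on the same nodes.)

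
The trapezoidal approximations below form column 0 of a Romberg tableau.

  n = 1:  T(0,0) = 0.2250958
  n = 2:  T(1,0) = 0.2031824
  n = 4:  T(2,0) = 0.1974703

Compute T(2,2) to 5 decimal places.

T(1,1) = 0.2031824 + (0.2031824 − 0.2250958)/3 = 0.1958779
T(2,1) = 0.1974703 + (0.1974703 − 0.2031824)/3 = 0.1955663
T(2,2) = 0.1955663 + (0.1955663 − 0.1958779)/15 = 0.1955455

0.19555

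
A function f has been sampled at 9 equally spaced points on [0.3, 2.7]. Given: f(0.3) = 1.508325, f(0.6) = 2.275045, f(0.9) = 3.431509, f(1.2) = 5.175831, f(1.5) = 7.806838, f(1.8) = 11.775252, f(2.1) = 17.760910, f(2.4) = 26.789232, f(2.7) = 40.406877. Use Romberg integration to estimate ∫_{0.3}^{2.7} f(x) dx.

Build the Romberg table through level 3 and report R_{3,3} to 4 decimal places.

28.3932

R_{0,0} (trapezoid, 1 panel, h=2.4000): 50.298242
R_{1,0} (trapezoid, 2 panels, h=1.2000): 34.517327
R_{2,0} (trapezoid, 4 panels, h=0.6000): 29.974115
R_{3,0} (trapezoid, 8 panels, h=0.3000): 28.791665
R_{1,1} = 34.517327 + (34.517327 − 50.298242)/3 = 29.257022
R_{2,1} = 29.974115 + (29.974115 − 34.517327)/3 = 28.459711
R_{3,1} = 28.791665 + (28.791665 − 29.974115)/3 = 28.397515
R_{2,2} = 28.459711 + (28.459711 − 29.257022)/15 = 28.406557
R_{3,2} = 28.397515 + (28.397515 − 28.459711)/15 = 28.393369
R_{3,3} = 28.393369 + (28.393369 − 28.406557)/63 = 28.393160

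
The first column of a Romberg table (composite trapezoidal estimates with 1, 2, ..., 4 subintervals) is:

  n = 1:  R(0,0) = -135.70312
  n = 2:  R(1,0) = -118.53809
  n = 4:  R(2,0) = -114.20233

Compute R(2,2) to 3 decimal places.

Richardson extrapolation on the trapezoidal column (denominator 4−1=3):
R(1,1) = (4·(-118.53809) − (-135.70312)) / 3 = -112.81641
R(2,1) = -114.20233 + (-114.20233 − (-118.53809))/3 = -112.75708
R(2,2) = (16·(-112.75708) − (-112.81641)) / 15 = -112.75312

-112.753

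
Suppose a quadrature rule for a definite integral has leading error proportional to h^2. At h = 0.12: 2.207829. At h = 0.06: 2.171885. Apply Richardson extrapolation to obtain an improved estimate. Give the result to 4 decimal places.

Extrapolated value = (4·A(h/2) − A(h)) / (4 − 1)
= (4·2.171885 − 2.207829) / 3
= 6.479711 / 3 = 2.159904

2.1599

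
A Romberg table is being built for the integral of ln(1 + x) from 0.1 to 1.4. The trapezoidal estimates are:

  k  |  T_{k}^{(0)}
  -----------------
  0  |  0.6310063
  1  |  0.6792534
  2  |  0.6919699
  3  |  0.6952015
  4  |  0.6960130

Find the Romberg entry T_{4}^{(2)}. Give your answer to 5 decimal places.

Richardson extrapolation on the trapezoidal column (denominator 4−1=3):
T_{3}^{(1)} = (4·0.6952015 − 0.6919699) / 3 = 0.6962787
T_{4}^{(1)} = (4·0.6960130 − 0.6952015) / 3 = 0.6962835
T_{4}^{(2)} = (16·0.6962835 − 0.6962787) / 15 = 0.6962838

0.69628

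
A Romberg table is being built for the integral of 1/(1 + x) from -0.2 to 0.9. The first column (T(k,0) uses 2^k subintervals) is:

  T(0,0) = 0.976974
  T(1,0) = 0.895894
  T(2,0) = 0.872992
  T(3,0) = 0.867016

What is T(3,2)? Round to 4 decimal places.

0.8650

Richardson extrapolation on the trapezoidal column (denominator 4−1=3):
T(2,1) = (4·0.872992 − 0.895894) / 3 = 0.865358
T(3,1) = (4·0.867016 − 0.872992) / 3 = 0.865024
T(3,2) = (16·0.865024 − 0.865358) / 15 = 0.865002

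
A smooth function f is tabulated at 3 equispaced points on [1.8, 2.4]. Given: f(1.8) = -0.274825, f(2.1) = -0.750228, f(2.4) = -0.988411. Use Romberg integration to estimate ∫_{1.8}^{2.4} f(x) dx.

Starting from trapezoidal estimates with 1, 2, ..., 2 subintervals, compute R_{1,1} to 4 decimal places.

R_{0,0} (trapezoid, 1 panel, h=0.6000): -0.378971
R_{1,0} (trapezoid, 2 panels, h=0.3000): -0.414554
R_{1,1} = -0.414554 + (-0.414554 − (-0.378971))/3 = -0.426415

-0.4264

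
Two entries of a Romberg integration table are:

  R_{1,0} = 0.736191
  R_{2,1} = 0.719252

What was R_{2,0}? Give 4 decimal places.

0.7235

From R_{2,1} = (4·R_{2,0} − R_{1,0})/3, solve for R_{2,0}:
4·R_{2,0} = 3·0.719252 + 0.736191 = 2.893947
R_{2,0} = 0.723487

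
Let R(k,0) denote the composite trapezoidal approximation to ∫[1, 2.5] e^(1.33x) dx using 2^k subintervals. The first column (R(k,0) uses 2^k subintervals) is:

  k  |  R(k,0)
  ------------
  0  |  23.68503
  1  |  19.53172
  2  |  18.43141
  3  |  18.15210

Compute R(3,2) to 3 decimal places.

18.059

R(2,1) = 18.43141 + (18.43141 − 19.53172)/3 = 18.06464
R(3,1) = (4·18.15210 − 18.43141) / 3 = 18.05900
R(3,2) = (16·18.05900 − 18.06464) / 15 = 18.05862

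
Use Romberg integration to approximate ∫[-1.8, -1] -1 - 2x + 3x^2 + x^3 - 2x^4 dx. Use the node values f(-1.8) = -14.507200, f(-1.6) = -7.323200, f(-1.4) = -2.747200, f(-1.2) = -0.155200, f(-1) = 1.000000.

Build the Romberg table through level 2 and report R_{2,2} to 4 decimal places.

-3.2607

R_{0,0} (trapezoid, 1 panel, h=0.8000): -5.402880
R_{1,0} (trapezoid, 2 panels, h=0.4000): -3.800320
R_{2,0} (trapezoid, 4 panels, h=0.2000): -3.395840
R_{1,1} = -3.800320 + (-3.800320 − (-5.402880))/3 = -3.266133
R_{2,1} = -3.395840 + (-3.395840 − (-3.800320))/3 = -3.261013
R_{2,2} = -3.261013 + (-3.261013 − (-3.266133))/15 = -3.260672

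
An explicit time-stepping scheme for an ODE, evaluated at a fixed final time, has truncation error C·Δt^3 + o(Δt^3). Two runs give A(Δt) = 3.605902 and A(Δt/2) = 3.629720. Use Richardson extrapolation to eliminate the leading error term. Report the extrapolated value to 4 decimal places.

The leading error scales as Δt^3; refining by a factor of 2 reduces it by 2^3 = 8.
Extrapolated value = (8·A(Δt/2) − A(Δt)) / (8 − 1)
= (8·3.629720 − 3.605902) / 7
= 25.431858 / 7 = 3.633123

3.6331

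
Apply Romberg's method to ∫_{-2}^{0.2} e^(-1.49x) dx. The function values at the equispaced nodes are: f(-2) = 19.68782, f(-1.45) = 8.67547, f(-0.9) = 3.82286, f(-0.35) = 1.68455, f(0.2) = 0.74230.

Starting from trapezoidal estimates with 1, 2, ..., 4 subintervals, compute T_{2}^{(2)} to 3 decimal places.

T_{0}^{(0)} (trapezoid, 1 panel, h=2.2000): 22.47313
T_{1}^{(0)} (trapezoid, 2 panels, h=1.1000): 15.44171
T_{2}^{(0)} (trapezoid, 4 panels, h=0.5500): 13.41887
T_{1}^{(1)} = 15.44171 + (15.44171 − 22.47313)/3 = 13.09790
T_{2}^{(1)} = 13.41887 + (13.41887 − 15.44171)/3 = 12.74459
T_{2}^{(2)} = 12.74459 + (12.74459 − 13.09790)/15 = 12.72104

12.721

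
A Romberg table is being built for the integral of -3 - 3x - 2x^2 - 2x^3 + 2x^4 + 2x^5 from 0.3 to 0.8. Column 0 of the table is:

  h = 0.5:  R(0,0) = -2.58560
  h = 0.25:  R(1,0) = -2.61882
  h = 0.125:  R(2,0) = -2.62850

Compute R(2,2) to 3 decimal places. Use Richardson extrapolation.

-2.632

R(1,1) = (4·(-2.61882) − (-2.58560)) / 3 = -2.62989
R(2,1) = -2.62850 + (-2.62850 − (-2.61882))/3 = -2.63173
R(2,2) = (16·(-2.63173) − (-2.62989)) / 15 = -2.63185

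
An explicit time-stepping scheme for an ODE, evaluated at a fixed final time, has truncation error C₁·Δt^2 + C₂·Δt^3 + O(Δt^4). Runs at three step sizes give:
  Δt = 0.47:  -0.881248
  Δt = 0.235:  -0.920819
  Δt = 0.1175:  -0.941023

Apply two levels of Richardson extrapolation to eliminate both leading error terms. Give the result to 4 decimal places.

-0.9497

First eliminate the Δt^2 term (factor 2^2 = 4):
  B₁ = (4·(-0.920819) − (-0.881248))/3 = -0.934009
  B₂ = (4·(-0.941023) − (-0.920819))/3 = -0.947758
Then eliminate the Δt^3 term (factor 2^3 = 8):
  (8·(-0.947758) − (-0.934009))/7 = -0.949722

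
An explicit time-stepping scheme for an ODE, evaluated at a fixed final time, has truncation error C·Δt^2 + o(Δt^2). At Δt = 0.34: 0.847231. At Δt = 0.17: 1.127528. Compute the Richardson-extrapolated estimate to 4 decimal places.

The leading error scales as Δt^2; refining by a factor of 2 reduces it by 2^2 = 4.
Extrapolated value = (4·A(Δt/2) − A(Δt)) / (4 − 1)
= (4·1.127528 − 0.847231) / 3
= 3.662881 / 3 = 1.220960

1.2210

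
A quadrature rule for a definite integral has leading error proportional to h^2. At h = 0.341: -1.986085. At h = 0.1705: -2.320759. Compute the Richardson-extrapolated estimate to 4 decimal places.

The leading error scales as h^2; refining by a factor of 2 reduces it by 2^2 = 4.
Extrapolated value = (4·A(h/2) − A(h)) / (4 − 1)
= (4·(-2.320759) − (-1.986085)) / 3
= -7.296951 / 3 = -2.432317

-2.4323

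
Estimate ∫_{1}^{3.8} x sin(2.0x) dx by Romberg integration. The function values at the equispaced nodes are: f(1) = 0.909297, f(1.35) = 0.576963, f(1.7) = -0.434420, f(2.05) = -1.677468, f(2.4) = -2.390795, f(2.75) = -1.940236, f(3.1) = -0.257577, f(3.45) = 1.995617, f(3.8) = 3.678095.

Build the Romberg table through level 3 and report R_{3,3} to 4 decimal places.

-0.6720

R_{0,0} (trapezoid, 1 panel, h=2.8000): 6.422349
R_{1,0} (trapezoid, 2 panels, h=1.4000): -0.135939
R_{2,0} (trapezoid, 4 panels, h=0.7000): -0.552367
R_{3,0} (trapezoid, 8 panels, h=0.3500): -0.641977
R_{1,1} = -0.135939 + (-0.135939 − 6.422349)/3 = -2.322035
R_{2,1} = -0.552367 + (-0.552367 − (-0.135939))/3 = -0.691176
R_{3,1} = -0.641977 + (-0.641977 − (-0.552367))/3 = -0.671847
R_{2,2} = -0.691176 + (-0.691176 − (-2.322035))/15 = -0.582452
R_{3,2} = -0.671847 + (-0.671847 − (-0.691176))/15 = -0.670558
R_{3,3} = -0.670558 + (-0.670558 − (-0.582452))/63 = -0.671957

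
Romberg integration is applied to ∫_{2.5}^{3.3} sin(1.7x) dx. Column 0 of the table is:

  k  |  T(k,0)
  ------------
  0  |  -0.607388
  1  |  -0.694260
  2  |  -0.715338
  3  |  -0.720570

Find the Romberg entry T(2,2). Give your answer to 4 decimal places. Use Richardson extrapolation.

-0.7223

Richardson extrapolation on the trapezoidal column (denominator 4−1=3):
T(1,1) = -0.694260 + (-0.694260 − (-0.607388))/3 = -0.723217
T(2,1) = -0.715338 + (-0.715338 − (-0.694260))/3 = -0.722364
T(2,2) = -0.722364 + (-0.722364 − (-0.723217))/15 = -0.722307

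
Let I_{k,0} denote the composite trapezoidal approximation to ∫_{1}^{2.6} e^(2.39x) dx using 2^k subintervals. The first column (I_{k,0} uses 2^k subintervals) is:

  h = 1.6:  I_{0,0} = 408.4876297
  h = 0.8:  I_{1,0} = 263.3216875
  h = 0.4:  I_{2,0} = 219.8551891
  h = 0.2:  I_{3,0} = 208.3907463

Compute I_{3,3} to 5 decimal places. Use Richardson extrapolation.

I_{1,1} = (4·263.3216875 − 408.4876297) / 3 = 214.9330401
I_{2,1} = 219.8551891 + (219.8551891 − 263.3216875)/3 = 205.3663563
I_{3,1} = (4·208.3907463 − 219.8551891) / 3 = 204.5692654
I_{2,2} = 205.3663563 + (205.3663563 − 214.9330401)/15 = 204.7285774
I_{3,2} = 204.5692654 + (204.5692654 − 205.3663563)/15 = 204.5161260
I_{3,3} = 204.5161260 + (204.5161260 − 204.7285774)/63 = 204.5127538
(Column j=1 coincides with Simpson's rule on the same nodes.)

204.51275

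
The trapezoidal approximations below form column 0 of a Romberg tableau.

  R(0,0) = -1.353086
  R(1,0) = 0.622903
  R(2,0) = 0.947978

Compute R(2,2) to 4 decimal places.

Richardson extrapolation on the trapezoidal column (denominator 4−1=3):
R(1,1) = (4·0.622903 − (-1.353086)) / 3 = 1.281566
R(2,1) = (4·0.947978 − 0.622903) / 3 = 1.056336
R(2,2) = (16·1.056336 − 1.281566) / 15 = 1.041321

1.0413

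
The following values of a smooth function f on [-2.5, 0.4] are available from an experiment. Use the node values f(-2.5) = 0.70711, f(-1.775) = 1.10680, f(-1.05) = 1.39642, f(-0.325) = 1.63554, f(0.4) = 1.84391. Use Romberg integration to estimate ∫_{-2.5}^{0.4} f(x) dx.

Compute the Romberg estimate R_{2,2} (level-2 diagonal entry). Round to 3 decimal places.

3.943

R_{0,0} (trapezoid, 1 panel, h=2.9000): 3.69898
R_{1,0} (trapezoid, 2 panels, h=1.4500): 3.87430
R_{2,0} (trapezoid, 4 panels, h=0.7250): 3.92535
R_{1,1} = 3.87430 + (3.87430 − 3.69898)/3 = 3.93274
R_{2,1} = 3.92535 + (3.92535 − 3.87430)/3 = 3.94237
R_{2,2} = 3.94237 + (3.94237 − 3.93274)/15 = 3.94301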